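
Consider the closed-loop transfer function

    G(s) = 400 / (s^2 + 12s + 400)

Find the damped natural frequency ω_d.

Comparing s^2 + 12s + 400 to s^2 + 2ζωₙs + ωₙ²: ωₙ = 20 rad/s and ζ = 12/(2·20) = 0.3.
ζωₙ = 12/2 = 6, so ω_d = ωₙ√(1−ζ²) = √(ωₙ² − (ζωₙ)²) = √(400 − 6²) = √364 ≈ 19.08 rad/s.

ω_d ≈ 19.08 rad/s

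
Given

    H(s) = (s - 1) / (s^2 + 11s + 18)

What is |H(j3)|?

|H(j3)| ≈ 0.09245

Substitute s = j3: numerator = -1 + j3, denominator = 9 + j33.
|H(j3)| = |-1 + j3| / |9 + j33| = 3.1623 / 34.205 ≈ 0.09245.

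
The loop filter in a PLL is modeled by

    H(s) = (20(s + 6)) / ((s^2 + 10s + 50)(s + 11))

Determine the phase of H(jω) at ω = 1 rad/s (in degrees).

At s = j1: numerator = 120 + j20, denominator = 529 + j159.
∠H = ∠num − ∠den = 9.4623° − (16.729°) = -7.267°.

∠H(j1) ≈ -7.267°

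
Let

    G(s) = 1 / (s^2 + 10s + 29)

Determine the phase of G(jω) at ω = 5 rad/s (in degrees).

∠G(j5) ≈ -85.43°

At s = j5: numerator = 1, denominator = 4 + j50.
∠G = ∠num − ∠den = 0° − (85.426°) = -85.43°.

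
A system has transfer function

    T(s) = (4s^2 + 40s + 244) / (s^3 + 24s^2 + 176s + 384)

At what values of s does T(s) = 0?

s = -5 + 6j, -5 - 6j

Set the numerator to zero: 4s^2 + 40s + 244 = 0, i.e. 4·(s^2 + 10s + 61) = 0.
Factoring: (s^2 + 10s + 61) = 0.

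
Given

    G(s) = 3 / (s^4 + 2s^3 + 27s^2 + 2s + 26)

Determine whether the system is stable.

marginally stable

The denominator s^4 + 2s^3 + 27s^2 + 2s + 26 factors as (s^2 + 1)(s^2 + 2s + 26), giving poles at s = ±j, -1 ± 5j.
Since the simple pole(s) at s = j, -j lie on the jω-axis with none in the right half-plane, the system is marginally stable.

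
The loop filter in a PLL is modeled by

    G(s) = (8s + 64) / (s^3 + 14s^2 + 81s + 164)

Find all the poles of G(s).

The poles are the roots of the denominator s^3 + 14s^2 + 81s + 164 = 0.
Trying s = -4: the polynomial evaluates to 0, so (s + 4) is a factor.
Dividing out leaves s^2 + 10s + 41 = 0.
The quadratic formula then gives s = -5 ± 4j.

s = -5 + 4j, -5 - 4j, -4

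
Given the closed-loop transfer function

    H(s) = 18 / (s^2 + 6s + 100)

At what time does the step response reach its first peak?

Comparing s^2 + 6s + 100 to s^2 + 2ζωₙs + ωₙ²: ωₙ = 10 rad/s and ζ = 6/(2·10) = 0.3.
ζωₙ = 6/2 = 3, so ω_d = ωₙ√(1−ζ²) = √(ωₙ² − (ζωₙ)²) = √(100 − 3²) = √91 ≈ 9.539 rad/s.
t_p = π/ω_d = π/9.539 ≈ 0.3293 s.

t_p ≈ 0.3293 s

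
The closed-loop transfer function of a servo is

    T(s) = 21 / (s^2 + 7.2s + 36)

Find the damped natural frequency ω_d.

Comparing s^2 + 7.2s + 36 to s^2 + 2ζωₙs + ωₙ²: ωₙ = 6 rad/s and ζ = 7.2/(2·6) = 0.6.
ζωₙ = 7.2/2 = 3.6, so ω_d = ωₙ√(1−ζ²) = √(ωₙ² − (ζωₙ)²) = √(36 − 3.6²) = √23.04 = 4.800 rad/s.

ω_d = 4.800 rad/s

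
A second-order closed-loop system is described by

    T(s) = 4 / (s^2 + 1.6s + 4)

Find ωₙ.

Compare the denominator to the standard form s^2 + 2ζωₙs + ωₙ².
ωₙ² = 4, so ωₙ = 2 rad/s.

ωₙ = 2 rad/s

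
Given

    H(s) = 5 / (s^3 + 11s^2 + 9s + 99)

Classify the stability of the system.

The denominator s^3 + 11s^2 + 9s + 99 factors as (s^2 + 9)(s + 11), giving poles at s = ±3j, -11.
Since the simple pole(s) at s = ±3j lie on the jω-axis with none in the right half-plane, the system is marginally stable.

marginally stable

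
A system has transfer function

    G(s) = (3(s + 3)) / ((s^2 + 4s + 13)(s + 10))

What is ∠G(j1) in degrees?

∠G(j1) ≈ -5.711°

At s = j1: numerator = 9 + j3, denominator = 116 + j52.
∠G = ∠num − ∠den = 18.435° − (24.146°) = -5.711°.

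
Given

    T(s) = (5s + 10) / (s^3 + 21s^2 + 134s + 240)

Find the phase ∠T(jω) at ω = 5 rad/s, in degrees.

∠T(j5) ≈ -49.41°

At s = j5: numerator = 10 + j25, denominator = -285 + j545.
∠T = ∠num − ∠den = 68.199° − (117.61°) = -49.41°.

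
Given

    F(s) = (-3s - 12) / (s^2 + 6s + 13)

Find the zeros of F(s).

s = -4

Set the numerator to zero: -3s - 12 = 0, i.e. -3·(s + 4) = 0.
So s = -4.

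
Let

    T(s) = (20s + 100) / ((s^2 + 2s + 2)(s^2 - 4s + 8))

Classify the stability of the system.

The poles can be read from the denominator factors: s = -1 + j, -1 - j, 2 + 2j, 2 - 2j.
Since the pole(s) at s = 2 ± 2j lie in the right half-plane, the system is unstable.

unstable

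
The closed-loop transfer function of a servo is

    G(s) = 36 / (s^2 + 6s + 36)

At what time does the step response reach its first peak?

Comparing s^2 + 6s + 36 to s^2 + 2ζωₙs + ωₙ²: ωₙ = 6 rad/s and ζ = 6/(2·6) = 0.5.
ζωₙ = 6/2 = 3, so ω_d = ωₙ√(1−ζ²) = √(ωₙ² − (ζωₙ)²) = √(36 − 3²) = √27 ≈ 5.196 rad/s.
t_p = π/ω_d = π/5.196 ≈ 0.6046 s.

t_p ≈ 0.6046 s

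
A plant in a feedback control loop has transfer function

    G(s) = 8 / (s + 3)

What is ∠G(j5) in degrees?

∠G(j5) ≈ -59.04°

At s = j5: numerator = 8, denominator = 3 + j5.
∠G = ∠num − ∠den = 0° − (59.036°) = -59.04°.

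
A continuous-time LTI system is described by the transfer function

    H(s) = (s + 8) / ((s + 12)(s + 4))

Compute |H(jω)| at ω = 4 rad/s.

|H(j4)| = 0.1250

Substitute s = j4: numerator = 8 + j4, denominator = 32 + j64.
|H(j4)| = |8 + j4| / |32 + j64| = 8.9443 / 71.554 = 0.1250.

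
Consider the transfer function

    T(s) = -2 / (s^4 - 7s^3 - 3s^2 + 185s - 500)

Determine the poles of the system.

The poles are the roots of the denominator s^4 - 7s^3 - 3s^2 + 185s - 500 = 0.
Trying s = -5: the polynomial evaluates to 0, so (s + 5) is a factor.
Dividing out leaves s^3 - 12s^2 + 57s - 100 = 0.
This factors further as (s^2 - 8s + 25)(s - 4) = 0.

s = 4 ± 3j, -5, 4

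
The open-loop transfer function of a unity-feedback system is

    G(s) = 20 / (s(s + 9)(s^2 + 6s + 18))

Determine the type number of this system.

The denominator has 1 factor of s at the origin (free integrator), so this is a Type 1 system.

Type 1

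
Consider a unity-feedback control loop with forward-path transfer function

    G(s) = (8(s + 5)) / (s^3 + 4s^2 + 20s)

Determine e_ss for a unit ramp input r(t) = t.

G(s) has one pole at the origin.
This is a Type 1 system. Kv = lim_{s→0} s·G(s) = 40/20 = 2.
e_ss = 1/Kv = 1/(2) = 1/2 ≈ 0.5000.

e_ss = 0.5000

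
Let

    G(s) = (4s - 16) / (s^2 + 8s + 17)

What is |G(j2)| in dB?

Substitute s = j2: numerator = -16 + j8, denominator = 13 + j16.
|G(j2)| = |-16 + j8| / |13 + j16| = 17.889 / 20.616 ≈ 0.8677.
In decibels: 20·log₁₀(0.8677) ≈ -1.23 dB.

|G(j2)|_dB ≈ -1.23 dB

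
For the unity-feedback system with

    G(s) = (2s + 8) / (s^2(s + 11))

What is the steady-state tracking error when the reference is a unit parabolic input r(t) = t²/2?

e_ss = 1.375

G(s) has 2 poles at the origin.
This is a Type 2 system. Ka = lim_{s→0} s^2·G(s) = 8/11.
e_ss = 1/Ka = 1/(8/11) = 11/8 ≈ 1.375.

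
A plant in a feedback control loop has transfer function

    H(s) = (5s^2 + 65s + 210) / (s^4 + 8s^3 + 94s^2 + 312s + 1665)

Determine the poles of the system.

The poles are the roots of the denominator s^4 + 8s^3 + 94s^2 + 312s + 1665 = 0.
No real roots exist; factor into two real quadratics: (s^2 + 2s + 37)(s^2 + 6s + 45) = 0.
Each quadratic gives a conjugate pair via the quadratic formula.

s = -1 + 6j, -1 - 6j, -3 + 6j, -3 - 6j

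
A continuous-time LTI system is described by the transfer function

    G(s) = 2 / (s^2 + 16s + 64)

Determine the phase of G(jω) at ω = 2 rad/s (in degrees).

∠G(j2) ≈ -28.07°

At s = j2: numerator = 2, denominator = 60 + j32.
∠G = ∠num − ∠den = 0° − (28.072°) = -28.07°.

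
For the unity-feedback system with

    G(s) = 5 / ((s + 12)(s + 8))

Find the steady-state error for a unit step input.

e_ss = 0.9505

G(s) has no poles at the origin.
This is a Type 0 system. Kp = lim_{s→0} G(s) = 5/96.
e_ss = 1/(1 + Kp) = 1/(1 + 5/96) = 96/101 ≈ 0.9505.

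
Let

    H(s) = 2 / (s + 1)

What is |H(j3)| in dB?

|H(j3)|_dB ≈ -3.98 dB

Substitute s = j3: numerator = 2, denominator = 1 + j3.
|H(j3)| = |2| / |1 + j3| = 2 / 3.1623 ≈ 0.6325.
In decibels: 20·log₁₀(0.6325) ≈ -3.98 dB.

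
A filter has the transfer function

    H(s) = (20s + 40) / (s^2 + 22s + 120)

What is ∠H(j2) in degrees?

∠H(j2) ≈ 24.23°

At s = j2: numerator = 40 + j40, denominator = 116 + j44.
∠H = ∠num − ∠den = 45° − (20.772°) = 24.23°.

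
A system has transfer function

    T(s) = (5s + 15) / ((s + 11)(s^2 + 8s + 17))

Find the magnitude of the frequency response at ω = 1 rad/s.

Substitute s = j1: numerator = 15 + j5, denominator = 168 + j104.
|T(j1)| = |15 + j5| / |168 + j104| = 15.811 / 197.59 ≈ 0.08002.

|T(j1)| ≈ 0.08002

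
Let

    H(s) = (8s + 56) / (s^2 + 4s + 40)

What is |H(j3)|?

Substitute s = j3: numerator = 56 + j24, denominator = 31 + j12.
|H(j3)| = |56 + j24| / |31 + j12| = 60.926 / 33.242 ≈ 1.833.

|H(j3)| ≈ 1.833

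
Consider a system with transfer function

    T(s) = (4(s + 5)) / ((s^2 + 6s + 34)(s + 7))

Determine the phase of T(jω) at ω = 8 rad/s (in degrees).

At s = j8: numerator = 20 + j32, denominator = -594 + j96.
∠T = ∠num − ∠den = 57.995° − (170.82°) = -112.8°.

∠T(j8) ≈ -112.8°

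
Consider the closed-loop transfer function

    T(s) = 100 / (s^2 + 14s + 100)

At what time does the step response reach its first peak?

t_p ≈ 0.4399 s

Comparing s^2 + 14s + 100 to s^2 + 2ζωₙs + ωₙ²: ωₙ = 10 rad/s and ζ = 14/(2·10) = 0.7.
ζωₙ = 14/2 = 7, so ω_d = ωₙ√(1−ζ²) = √(ωₙ² − (ζωₙ)²) = √(100 − 7²) = √51 ≈ 7.141 rad/s.
t_p = π/ω_d = π/7.141 ≈ 0.4399 s.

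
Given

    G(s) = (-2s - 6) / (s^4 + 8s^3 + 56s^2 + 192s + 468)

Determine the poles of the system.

The poles are the roots of the denominator s^4 + 8s^3 + 56s^2 + 192s + 468 = 0.
No real roots exist; factor into two real quadratics: (s^2 + 2s + 26)(s^2 + 6s + 18) = 0.
Each quadratic gives a conjugate pair via the quadratic formula.

s = -1 ± 5j, -3 ± 3j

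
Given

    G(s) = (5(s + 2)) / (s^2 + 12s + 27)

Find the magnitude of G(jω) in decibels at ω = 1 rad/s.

Substitute s = j1: numerator = 10 + j5, denominator = 26 + j12.
|G(j1)| = |10 + j5| / |26 + j12| = 11.180 / 28.636 ≈ 0.3904.
In decibels: 20·log₁₀(0.3904) ≈ -8.17 dB.

|G(j1)|_dB ≈ -8.17 dB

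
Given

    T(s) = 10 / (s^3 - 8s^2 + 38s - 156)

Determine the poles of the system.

s = 6, 1 + 5j, 1 - 5j

The poles are the roots of the denominator s^3 - 8s^2 + 38s - 156 = 0.
Trying s = 6: the polynomial evaluates to 0, so (s - 6) is a factor.
Dividing out leaves s^2 - 2s + 26 = 0.
The quadratic formula then gives s = 1 ± 5j.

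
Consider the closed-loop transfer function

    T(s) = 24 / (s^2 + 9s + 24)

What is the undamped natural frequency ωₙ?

ωₙ ≈ 4.899 rad/s

Compare the denominator to the standard form s^2 + 2ζωₙs + ωₙ².
ωₙ² = 24, so ωₙ = √24 ≈ 4.899 rad/s.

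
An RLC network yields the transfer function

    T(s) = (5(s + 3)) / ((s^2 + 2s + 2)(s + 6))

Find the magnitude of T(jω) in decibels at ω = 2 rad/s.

Substitute s = j2: numerator = 15 + j10, denominator = -20 + j20.
|T(j2)| = |15 + j10| / |-20 + j20| = 18.028 / 28.284 ≈ 0.6374.
In decibels: 20·log₁₀(0.6374) ≈ -3.91 dB.

|T(j2)|_dB ≈ -3.91 dB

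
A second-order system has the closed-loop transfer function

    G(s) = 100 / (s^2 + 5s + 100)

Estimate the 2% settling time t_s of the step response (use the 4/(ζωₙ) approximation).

Comparing s^2 + 5s + 100 to s^2 + 2ζωₙs + ωₙ²: ωₙ = 10 rad/s and ζ = 5/(2·10) = 0.25.
ζωₙ = 5/2 = 2.5, so t_s ≈ 4/(ζωₙ) = 4/2.5 = 1.600 s.

t_s ≈ 1.600 s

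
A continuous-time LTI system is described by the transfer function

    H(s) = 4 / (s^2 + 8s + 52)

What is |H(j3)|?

Substitute s = j3: numerator = 4, denominator = 43 + j24.
|H(j3)| = |4| / |43 + j24| = 4 / 49.244 ≈ 0.08123.

|H(j3)| ≈ 0.08123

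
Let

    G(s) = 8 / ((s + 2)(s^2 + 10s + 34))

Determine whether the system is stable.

stable

The poles can be read from the denominator factors: s = -2, -5 ± 3j.
Since all poles lie strictly in the left half-plane, the system is stable.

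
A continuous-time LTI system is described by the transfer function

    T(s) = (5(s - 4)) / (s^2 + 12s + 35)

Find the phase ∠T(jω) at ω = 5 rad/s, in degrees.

At s = j5: numerator = -20 + j25, denominator = 10 + j60.
∠T = ∠num − ∠den = 128.66° − (80.538°) = 48.12°.

∠T(j5) ≈ 48.12°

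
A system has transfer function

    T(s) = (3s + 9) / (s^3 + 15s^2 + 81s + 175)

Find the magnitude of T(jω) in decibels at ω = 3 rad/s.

Substitute s = j3: numerator = 9 + j9, denominator = 40 + j216.
|T(j3)| = |9 + j9| / |40 + j216| = 12.728 / 219.67 ≈ 0.05794.
In decibels: 20·log₁₀(0.05794) ≈ -24.7 dB.

|T(j3)|_dB ≈ -24.7 dB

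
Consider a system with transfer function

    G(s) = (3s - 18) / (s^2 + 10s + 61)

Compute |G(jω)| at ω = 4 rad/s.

|G(j4)| ≈ 0.3593

Substitute s = j4: numerator = -18 + j12, denominator = 45 + j40.
|G(j4)| = |-18 + j12| / |45 + j40| = 21.633 / 60.208 ≈ 0.3593.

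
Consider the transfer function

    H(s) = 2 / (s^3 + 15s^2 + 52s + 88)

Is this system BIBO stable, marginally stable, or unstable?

The denominator s^3 + 15s^2 + 52s + 88 factors as (s^2 + 4s + 8)(s + 11), giving poles at s = -2 ± 2j, -11.
Since all poles lie strictly in the left half-plane, the system is stable.

stable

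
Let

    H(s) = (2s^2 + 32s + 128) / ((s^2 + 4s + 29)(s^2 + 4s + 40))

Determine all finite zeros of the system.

Set the numerator to zero: 2s^2 + 32s + 128 = 0, i.e. 2·(s^2 + 16s + 64) = 0.
Factoring: (s + 8)^2 = 0.

s = -8, -8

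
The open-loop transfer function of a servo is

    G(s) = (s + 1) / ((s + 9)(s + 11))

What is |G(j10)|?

|G(j10)| ≈ 0.05025

Substitute s = j10: numerator = 1 + j10, denominator = -1 + j200.
|G(j10)| = |1 + j10| / |-1 + j200| = 10.050 / 200.00 ≈ 0.05025.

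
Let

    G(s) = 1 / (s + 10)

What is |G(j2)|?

Substitute s = j2: numerator = 1, denominator = 10 + j2.
|G(j2)| = |1| / |10 + j2| = 1 / 10.198 ≈ 0.09806.

|G(j2)| ≈ 0.09806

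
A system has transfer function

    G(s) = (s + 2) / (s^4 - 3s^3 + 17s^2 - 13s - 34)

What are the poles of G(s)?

s = 1 ± 4j, 2, -1

The poles are the roots of the denominator s^4 - 3s^3 + 17s^2 - 13s - 34 = 0.
Trying s = 2: the polynomial evaluates to 0, so (s - 2) is a factor.
Dividing out leaves s^3 - s^2 + 15s + 17 = 0.
This factors further as (s^2 - 2s + 17)(s + 1) = 0.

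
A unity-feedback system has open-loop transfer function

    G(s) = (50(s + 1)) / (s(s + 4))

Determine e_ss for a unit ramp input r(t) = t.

e_ss = 0.08000

G(s) has one pole at the origin.
This is a Type 1 system. Kv = lim_{s→0} s·G(s) = 50/4 = 25/2.
e_ss = 1/Kv = 1/(25/2) = 2/25 ≈ 0.08000.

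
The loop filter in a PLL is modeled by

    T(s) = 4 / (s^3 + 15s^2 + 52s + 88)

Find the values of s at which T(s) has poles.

s = -2 + 2j, -2 - 2j, -11

The poles are the roots of the denominator s^3 + 15s^2 + 52s + 88 = 0.
Trying s = -11: the polynomial evaluates to 0, so (s + 11) is a factor.
Dividing out leaves s^2 + 4s + 8 = 0.
The quadratic formula then gives s = -2 ± 2j.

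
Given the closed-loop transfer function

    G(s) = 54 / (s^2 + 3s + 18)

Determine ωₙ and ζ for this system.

Compare the denominator to the standard form s^2 + 2ζωₙs + ωₙ².
ωₙ² = 18, so ωₙ = √18 ≈ 4.243 rad/s.
2ζωₙ = 3, so ζ = 3/(2·√18) ≈ 0.3536.

ωₙ ≈ 4.243 rad/s, ζ ≈ 0.3536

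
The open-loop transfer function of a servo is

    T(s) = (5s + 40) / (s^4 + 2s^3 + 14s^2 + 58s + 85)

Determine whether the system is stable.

unstable

The denominator s^4 + 2s^3 + 14s^2 + 58s + 85 factors as (s^2 + 4s + 5)(s^2 - 2s + 17), giving poles at s = -2 + j, -2 - j, 1 + 4j, 1 - 4j.
Since the pole(s) at s = 1 ± 4j lie in the right half-plane, the system is unstable.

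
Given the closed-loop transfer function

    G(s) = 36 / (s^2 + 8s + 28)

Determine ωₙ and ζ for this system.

Compare the denominator to the standard form s^2 + 2ζωₙs + ωₙ².
ωₙ² = 28, so ωₙ = √28 ≈ 5.292 rad/s.
2ζωₙ = 8, so ζ = 8/(2·√28) ≈ 0.7559.

ωₙ ≈ 5.292 rad/s, ζ ≈ 0.7559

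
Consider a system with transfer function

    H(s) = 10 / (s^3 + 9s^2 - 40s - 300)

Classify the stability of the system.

unstable

The denominator s^3 + 9s^2 - 40s - 300 factors as (s + 10)(s + 5)(s - 6), giving poles at s = -10, -5, 6.
Since the pole(s) at s = 6 lie in the right half-plane, the system is unstable.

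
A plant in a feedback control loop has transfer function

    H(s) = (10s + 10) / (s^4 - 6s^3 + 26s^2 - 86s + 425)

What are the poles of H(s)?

s = -1 ± 4j, 4 ± 3j

The poles are the roots of the denominator s^4 - 6s^3 + 26s^2 - 86s + 425 = 0.
No real roots exist; factor into two real quadratics: (s^2 + 2s + 17)(s^2 - 8s + 25) = 0.
Each quadratic gives a conjugate pair via the quadratic formula.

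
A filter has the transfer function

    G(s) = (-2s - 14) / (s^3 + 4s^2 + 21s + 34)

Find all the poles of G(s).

The poles are the roots of the denominator s^3 + 4s^2 + 21s + 34 = 0.
Trying s = -2: the polynomial evaluates to 0, so (s + 2) is a factor.
Dividing out leaves s^2 + 2s + 17 = 0.
The quadratic formula then gives s = -1 ± 4j.

s = -1 ± 4j, -2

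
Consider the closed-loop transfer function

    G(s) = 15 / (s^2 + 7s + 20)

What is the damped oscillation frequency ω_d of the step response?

Comparing s^2 + 7s + 20 to s^2 + 2ζωₙs + ωₙ²: ωₙ = √20 ≈ 4.472 rad/s and ζ = 7/(2·√20) ≈ 0.7826.
ζωₙ = 7/2 = 3.5, so ω_d = ωₙ√(1−ζ²) = √(ωₙ² − (ζωₙ)²) = √(20 − 3.5²) = √7.75 ≈ 2.784 rad/s.

ω_d ≈ 2.784 rad/s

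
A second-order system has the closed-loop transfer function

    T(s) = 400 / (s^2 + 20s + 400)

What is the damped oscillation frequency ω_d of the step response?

Comparing s^2 + 20s + 400 to s^2 + 2ζωₙs + ωₙ²: ωₙ = 20 rad/s and ζ = 20/(2·20) = 0.5.
ζωₙ = 20/2 = 10, so ω_d = ωₙ√(1−ζ²) = √(ωₙ² − (ζωₙ)²) = √(400 − 10²) = √300 ≈ 17.32 rad/s.

ω_d ≈ 17.32 rad/s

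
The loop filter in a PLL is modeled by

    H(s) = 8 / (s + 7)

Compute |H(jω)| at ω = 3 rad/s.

Substitute s = j3: numerator = 8, denominator = 7 + j3.
|H(j3)| = |8| / |7 + j3| = 8 / 7.6158 ≈ 1.050.

|H(j3)| ≈ 1.050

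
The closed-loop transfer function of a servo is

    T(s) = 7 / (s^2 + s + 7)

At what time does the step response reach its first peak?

t_p ≈ 1.209 s

Comparing s^2 + s + 7 to s^2 + 2ζωₙs + ωₙ²: ωₙ = √7 ≈ 2.646 rad/s and ζ = 1/(2·√7) ≈ 0.1890.
ζωₙ = 1/2 = 0.5, so ω_d = ωₙ√(1−ζ²) = √(ωₙ² − (ζωₙ)²) = √(7 − 0.5²) = √6.75 ≈ 2.598 rad/s.
t_p = π/ω_d = π/2.598 ≈ 1.209 s.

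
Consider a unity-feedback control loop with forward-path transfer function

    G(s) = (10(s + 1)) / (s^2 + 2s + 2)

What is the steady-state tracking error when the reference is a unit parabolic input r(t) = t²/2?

e_ss = ∞

G(s) has no poles at the origin.
This is a Type 0 system; Ka = lim_{s→0} s^2·G(s) = 0, so the steady-state error for a parabola input is infinite.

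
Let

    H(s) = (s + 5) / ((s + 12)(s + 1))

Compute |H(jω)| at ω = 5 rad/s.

|H(j5)| ≈ 0.1067

Substitute s = j5: numerator = 5 + j5, denominator = -13 + j65.
|H(j5)| = |5 + j5| / |-13 + j65| = 7.0711 / 66.287 ≈ 0.1067.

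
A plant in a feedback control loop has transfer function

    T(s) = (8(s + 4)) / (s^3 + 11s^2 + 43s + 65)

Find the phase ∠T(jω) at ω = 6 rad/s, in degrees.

∠T(j6) ≈ -116.5°

At s = j6: numerator = 32 + j48, denominator = -331 + j42.
∠T = ∠num − ∠den = 56.310° − (172.77°) = -116.5°.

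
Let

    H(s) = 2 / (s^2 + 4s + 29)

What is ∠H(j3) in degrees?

∠H(j3) ≈ -30.96°

At s = j3: numerator = 2, denominator = 20 + j12.
∠H = ∠num − ∠den = 0° − (30.964°) = -30.96°.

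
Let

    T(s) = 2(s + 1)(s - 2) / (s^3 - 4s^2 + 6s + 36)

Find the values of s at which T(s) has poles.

s = 3 + 3j, 3 - 3j, -2

The poles are the roots of the denominator s^3 - 4s^2 + 6s + 36 = 0.
Trying s = -2: the polynomial evaluates to 0, so (s + 2) is a factor.
Dividing out leaves s^2 - 6s + 18 = 0.
The quadratic formula then gives s = 3 ± 3j.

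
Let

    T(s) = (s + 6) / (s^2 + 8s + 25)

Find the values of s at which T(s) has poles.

s = -4 + 3j, -4 - 3j

The poles are the roots of the denominator s^2 + 8s + 25 = 0.
Using the quadratic formula: s = (-8 ± √(-36))/2 = -4 ± 3j.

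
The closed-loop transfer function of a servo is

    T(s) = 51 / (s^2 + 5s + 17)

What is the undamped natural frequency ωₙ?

ωₙ ≈ 4.123 rad/s

Compare the denominator to the standard form s^2 + 2ζωₙs + ωₙ².
ωₙ² = 17, so ωₙ = √17 ≈ 4.123 rad/s.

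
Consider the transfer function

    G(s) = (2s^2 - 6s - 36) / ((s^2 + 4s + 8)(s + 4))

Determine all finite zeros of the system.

s = -3, 6

Set the numerator to zero: 2s^2 - 6s - 36 = 0, i.e. 2·(s^2 - 3s - 18) = 0.
Factoring: (s + 3)(s - 6) = 0.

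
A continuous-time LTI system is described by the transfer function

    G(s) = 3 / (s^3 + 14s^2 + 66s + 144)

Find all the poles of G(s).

The poles are the roots of the denominator s^3 + 14s^2 + 66s + 144 = 0.
Trying s = -8: the polynomial evaluates to 0, so (s + 8) is a factor.
Dividing out leaves s^2 + 6s + 18 = 0.
The quadratic formula then gives s = -3 ± 3j.

s = -3 + 3j, -3 - 3j, -8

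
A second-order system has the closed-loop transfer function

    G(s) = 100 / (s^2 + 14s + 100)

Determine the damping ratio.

ζ = 0.7

Compare the denominator to the standard form s^2 + 2ζωₙs + ωₙ².
ωₙ² = 100, so ωₙ = 10 rad/s.
2ζωₙ = 14, so ζ = 14/(2·10) = 0.7.
With ζ = 0.7 the response is underdamped.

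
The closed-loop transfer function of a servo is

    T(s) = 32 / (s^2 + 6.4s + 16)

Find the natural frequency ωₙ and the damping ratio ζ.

ωₙ = 4 rad/s, ζ = 0.8

Compare the denominator to the standard form s^2 + 2ζωₙs + ωₙ².
ωₙ² = 16, so ωₙ = 4 rad/s.
2ζωₙ = 6.4, so ζ = 6.4/(2·4) = 0.8.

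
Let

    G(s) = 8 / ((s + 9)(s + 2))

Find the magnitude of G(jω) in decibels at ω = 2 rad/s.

|G(j2)|_dB ≈ -10.3 dB

Substitute s = j2: numerator = 8, denominator = 14 + j22.
|G(j2)| = |8| / |14 + j22| = 8 / 26.077 ≈ 0.3068.
In decibels: 20·log₁₀(0.3068) ≈ -10.3 dB.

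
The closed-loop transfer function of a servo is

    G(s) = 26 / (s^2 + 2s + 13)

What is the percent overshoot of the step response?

%OS ≈ 40.4%

Comparing s^2 + 2s + 13 to s^2 + 2ζωₙs + ωₙ²: ωₙ = √13 ≈ 3.606 rad/s and ζ = 2/(2·√13) ≈ 0.2774.
%OS = 100·exp(−πζ/√(1−ζ²)) = 100·exp(−π·0.2774/√(1−0.2774²)) ≈ 40.4%.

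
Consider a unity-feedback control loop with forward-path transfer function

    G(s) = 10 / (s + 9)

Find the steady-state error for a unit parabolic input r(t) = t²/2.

G(s) has no poles at the origin.
This is a Type 0 system; Ka = lim_{s→0} s^2·G(s) = 0, so the steady-state error for a parabola input is infinite.

e_ss = ∞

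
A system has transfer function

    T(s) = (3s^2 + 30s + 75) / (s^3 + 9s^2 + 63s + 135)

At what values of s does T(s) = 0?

s = -5, -5

Set the numerator to zero: 3s^2 + 30s + 75 = 0, i.e. 3·(s^2 + 10s + 25) = 0.
Factoring: (s + 5)^2 = 0.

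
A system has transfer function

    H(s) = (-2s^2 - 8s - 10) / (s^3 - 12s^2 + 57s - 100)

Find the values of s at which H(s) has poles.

s = 4 + 3j, 4 - 3j, 4

The poles are the roots of the denominator s^3 - 12s^2 + 57s - 100 = 0.
Trying s = 4: the polynomial evaluates to 0, so (s - 4) is a factor.
Dividing out leaves s^2 - 8s + 25 = 0.
The quadratic formula then gives s = 4 ± 3j.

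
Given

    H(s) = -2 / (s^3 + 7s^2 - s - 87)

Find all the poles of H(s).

s = -5 + 2j, -5 - 2j, 3

The poles are the roots of the denominator s^3 + 7s^2 - s - 87 = 0.
Trying s = 3: the polynomial evaluates to 0, so (s - 3) is a factor.
Dividing out leaves s^2 + 10s + 29 = 0.
The quadratic formula then gives s = -5 ± 2j.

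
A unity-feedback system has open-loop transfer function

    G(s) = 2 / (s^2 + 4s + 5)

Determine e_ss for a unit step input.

G(s) has no poles at the origin.
This is a Type 0 system. Kp = lim_{s→0} G(s) = 2/5.
e_ss = 1/(1 + Kp) = 1/(1 + 2/5) = 5/7 ≈ 0.7143.

e_ss = 0.7143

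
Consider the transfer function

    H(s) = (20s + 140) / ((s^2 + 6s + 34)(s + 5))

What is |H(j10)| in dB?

|H(j10)|_dB ≈ -12.2 dB

Substitute s = j10: numerator = 140 + j200, denominator = -930 - j360.
|H(j10)| = |140 + j200| / |-930 - j360| = 244.13 / 997.25 ≈ 0.2448.
In decibels: 20·log₁₀(0.2448) ≈ -12.2 dB.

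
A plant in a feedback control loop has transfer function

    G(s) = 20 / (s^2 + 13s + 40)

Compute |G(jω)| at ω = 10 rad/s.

Substitute s = j10: numerator = 20, denominator = -60 + j130.
|G(j10)| = |20| / |-60 + j130| = 20 / 143.18 ≈ 0.1397.

|G(j10)| ≈ 0.1397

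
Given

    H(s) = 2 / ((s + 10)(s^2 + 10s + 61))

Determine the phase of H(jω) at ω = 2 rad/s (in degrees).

At s = j2: numerator = 2, denominator = 530 + j314.
∠H = ∠num − ∠den = 0° − (30.645°) = -30.64°.

∠H(j2) ≈ -30.64°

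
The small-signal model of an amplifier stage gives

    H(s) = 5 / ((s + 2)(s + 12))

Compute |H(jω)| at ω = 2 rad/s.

|H(j2)| ≈ 0.1453

Substitute s = j2: numerator = 5, denominator = 20 + j28.
|H(j2)| = |5| / |20 + j28| = 5 / 34.409 ≈ 0.1453.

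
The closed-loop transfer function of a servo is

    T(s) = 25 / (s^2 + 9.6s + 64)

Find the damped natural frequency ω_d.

Comparing s^2 + 9.6s + 64 to s^2 + 2ζωₙs + ωₙ²: ωₙ = 8 rad/s and ζ = 9.6/(2·8) = 0.6.
ζωₙ = 9.6/2 = 4.8, so ω_d = ωₙ√(1−ζ²) = √(ωₙ² − (ζωₙ)²) = √(64 − 4.8²) = √40.96 = 6.400 rad/s.

ω_d = 6.400 rad/s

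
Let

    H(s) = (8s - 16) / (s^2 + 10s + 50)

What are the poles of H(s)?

s = -5 ± 5j

The poles are the roots of the denominator s^2 + 10s + 50 = 0.
Using the quadratic formula: s = (-10 ± √(-100))/2 = -5 ± 5j.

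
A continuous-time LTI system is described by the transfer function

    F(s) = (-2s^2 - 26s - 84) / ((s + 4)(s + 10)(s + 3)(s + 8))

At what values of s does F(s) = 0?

s = -7, -6

Set the numerator to zero: -2s^2 - 26s - 84 = 0, i.e. -2·(s^2 + 13s + 42) = 0.
Factoring: (s + 7)(s + 6) = 0.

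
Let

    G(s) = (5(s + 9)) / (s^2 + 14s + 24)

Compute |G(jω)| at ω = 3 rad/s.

|G(j3)| ≈ 1.064

Substitute s = j3: numerator = 45 + j15, denominator = 15 + j42.
|G(j3)| = |45 + j15| / |15 + j42| = 47.434 / 44.598 ≈ 1.064.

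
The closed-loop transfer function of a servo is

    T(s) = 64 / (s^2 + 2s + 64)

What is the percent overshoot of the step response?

Comparing s^2 + 2s + 64 to s^2 + 2ζωₙs + ωₙ²: ωₙ = 8 rad/s and ζ = 2/(2·8) = 0.125.
%OS = 100·exp(−πζ/√(1−ζ²)) = 100·exp(−π·0.125/√(1−0.125²)) ≈ 67.3%.

%OS ≈ 67.3%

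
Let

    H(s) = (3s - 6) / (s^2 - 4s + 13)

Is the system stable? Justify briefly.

unstable

The denominator s^2 - 4s + 13 factors as (s^2 - 4s + 13), giving poles at s = 2 + 3j, 2 - 3j.
Since the pole(s) at s = 2 + 3j, 2 - 3j lie in the right half-plane, the system is unstable.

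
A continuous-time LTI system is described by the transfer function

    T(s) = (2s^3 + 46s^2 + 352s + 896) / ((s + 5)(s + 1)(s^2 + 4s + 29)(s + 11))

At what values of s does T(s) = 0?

Set the numerator to zero: 2s^3 + 46s^2 + 352s + 896 = 0, i.e. 2·(s^3 + 23s^2 + 176s + 448) = 0.
Factoring: (s + 8)^2(s + 7) = 0.

s = -8, -8, -7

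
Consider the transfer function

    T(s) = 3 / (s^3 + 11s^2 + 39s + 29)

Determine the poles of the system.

The poles are the roots of the denominator s^3 + 11s^2 + 39s + 29 = 0.
Trying s = -1: the polynomial evaluates to 0, so (s + 1) is a factor.
Dividing out leaves s^2 + 10s + 29 = 0.
The quadratic formula then gives s = -5 ± 2j.

s = -5 ± 2j, -1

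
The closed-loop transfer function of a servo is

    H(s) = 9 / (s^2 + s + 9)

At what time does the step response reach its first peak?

Comparing s^2 + s + 9 to s^2 + 2ζωₙs + ωₙ²: ωₙ = 3 rad/s and ζ = 1/(2·3) ≈ 0.1667.
ζωₙ = 1/2 = 0.5, so ω_d = ωₙ√(1−ζ²) = √(ωₙ² − (ζωₙ)²) = √(9 − 0.5²) = √8.75 ≈ 2.958 rad/s.
t_p = π/ω_d = π/2.958 ≈ 1.062 s.

t_p ≈ 1.062 s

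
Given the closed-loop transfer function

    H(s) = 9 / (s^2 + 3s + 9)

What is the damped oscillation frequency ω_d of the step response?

ω_d ≈ 2.598 rad/s

Comparing s^2 + 3s + 9 to s^2 + 2ζωₙs + ωₙ²: ωₙ = 3 rad/s and ζ = 3/(2·3) = 0.5.
ζωₙ = 3/2 = 1.5, so ω_d = ωₙ√(1−ζ²) = √(ωₙ² − (ζωₙ)²) = √(9 − 1.5²) = √6.75 ≈ 2.598 rad/s.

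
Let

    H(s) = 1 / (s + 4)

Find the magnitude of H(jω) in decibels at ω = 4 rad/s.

Substitute s = j4: numerator = 1, denominator = 4 + j4.
|H(j4)| = |1| / |4 + j4| = 1 / 5.6569 ≈ 0.1768.
In decibels: 20·log₁₀(0.1768) ≈ -15.1 dB.

|H(j4)|_dB ≈ -15.1 dB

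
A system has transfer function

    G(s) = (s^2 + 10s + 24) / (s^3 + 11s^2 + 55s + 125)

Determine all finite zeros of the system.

s = -6, -4

Set the numerator to zero: s^2 + 10s + 24 = 0.
Factoring: (s + 6)(s + 4) = 0.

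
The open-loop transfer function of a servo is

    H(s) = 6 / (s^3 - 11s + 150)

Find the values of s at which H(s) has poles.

s = 3 + 4j, 3 - 4j, -6

The poles are the roots of the denominator s^3 - 11s + 150 = 0.
Trying s = -6: the polynomial evaluates to 0, so (s + 6) is a factor.
Dividing out leaves s^2 - 6s + 25 = 0.
The quadratic formula then gives s = 3 ± 4j.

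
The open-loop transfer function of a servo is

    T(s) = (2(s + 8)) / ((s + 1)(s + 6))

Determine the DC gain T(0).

At s = 0 each factor (s + a) contributes a and each (s^2 + bs + c) contributes c.
T(0) = 2·(8) / ((1) · (6)) = 16/6 = 8/3.

T(0) = 8/3 ≈ 2.667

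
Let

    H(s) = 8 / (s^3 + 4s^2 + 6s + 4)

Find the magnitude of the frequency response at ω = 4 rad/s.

|H(j4)| ≈ 0.1109

Substitute s = j4: numerator = 8, denominator = -60 - j40.
|H(j4)| = |8| / |-60 - j40| = 8 / 72.111 ≈ 0.1109.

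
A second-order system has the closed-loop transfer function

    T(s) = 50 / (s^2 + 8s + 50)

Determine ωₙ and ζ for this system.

Compare the denominator to the standard form s^2 + 2ζωₙs + ωₙ².
ωₙ² = 50, so ωₙ = √50 ≈ 7.071 rad/s.
2ζωₙ = 8, so ζ = 8/(2·√50) ≈ 0.5657.
With ζ = 0.5657 the response is underdamped.

ωₙ ≈ 7.071 rad/s, ζ ≈ 0.5657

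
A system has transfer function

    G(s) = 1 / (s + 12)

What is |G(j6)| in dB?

Substitute s = j6: numerator = 1, denominator = 12 + j6.
|G(j6)| = |1| / |12 + j6| = 1 / 13.416 ≈ 0.07454.
In decibels: 20·log₁₀(0.07454) ≈ -22.6 dB.

|G(j6)|_dB ≈ -22.6 dB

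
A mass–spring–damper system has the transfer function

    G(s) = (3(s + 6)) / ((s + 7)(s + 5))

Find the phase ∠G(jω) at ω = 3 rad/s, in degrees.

At s = j3: numerator = 18 + j9, denominator = 26 + j36.
∠G = ∠num − ∠den = 26.565° − (54.162°) = -27.60°.

∠G(j3) ≈ -27.60°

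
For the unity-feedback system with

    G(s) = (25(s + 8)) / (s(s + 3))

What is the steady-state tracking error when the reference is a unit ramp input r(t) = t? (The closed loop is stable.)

G(s) has one pole at the origin.
This is a Type 1 system. Kv = lim_{s→0} s·G(s) = 200/3.
e_ss = 1/Kv = 1/(200/3) = 3/200 ≈ 0.01500.

e_ss = 0.01500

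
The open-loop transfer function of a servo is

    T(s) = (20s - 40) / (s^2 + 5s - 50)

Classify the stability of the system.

The denominator s^2 + 5s - 50 factors as (s - 5)(s + 10), giving poles at s = 5, -10.
Since the pole(s) at s = 5 lie in the right half-plane, the system is unstable.

unstable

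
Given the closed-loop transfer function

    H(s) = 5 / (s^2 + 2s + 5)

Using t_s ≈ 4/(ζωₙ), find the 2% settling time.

t_s ≈ 4 s

Comparing s^2 + 2s + 5 to s^2 + 2ζωₙs + ωₙ²: ωₙ = √5 ≈ 2.236 rad/s and ζ = 2/(2·√5) ≈ 0.4472.
ζωₙ = 2/2 = 1, so t_s ≈ 4/(ζωₙ) = 4/1 = 4 s.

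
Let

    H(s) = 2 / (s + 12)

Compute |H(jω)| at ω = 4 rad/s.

|H(j4)| ≈ 0.1581

Substitute s = j4: numerator = 2, denominator = 12 + j4.
|H(j4)| = |2| / |12 + j4| = 2 / 12.649 ≈ 0.1581.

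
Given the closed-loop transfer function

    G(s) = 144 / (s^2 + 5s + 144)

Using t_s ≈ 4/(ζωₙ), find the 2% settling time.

t_s ≈ 1.600 s

Comparing s^2 + 5s + 144 to s^2 + 2ζωₙs + ωₙ²: ωₙ = 12 rad/s and ζ = 5/(2·12) ≈ 0.2083.
ζωₙ = 5/2 = 2.5, so t_s ≈ 4/(ζωₙ) = 4/2.5 = 1.600 s.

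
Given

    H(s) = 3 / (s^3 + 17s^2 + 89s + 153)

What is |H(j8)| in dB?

Substitute s = j8: numerator = 3, denominator = -935 + j200.
|H(j8)| = |3| / |-935 + j200| = 3 / 956.15 ≈ 0.003138.
In decibels: 20·log₁₀(0.003138) ≈ -50.1 dB.

|H(j8)|_dB ≈ -50.1 dB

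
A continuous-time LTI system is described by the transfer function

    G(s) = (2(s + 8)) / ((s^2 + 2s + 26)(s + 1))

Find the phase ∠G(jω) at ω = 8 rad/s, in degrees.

At s = j8: numerator = 16 + j16, denominator = -166 - j288.
∠G = ∠num − ∠den = 45° − (-119.96°) = 165.0°.

∠G(j8) ≈ 165.0°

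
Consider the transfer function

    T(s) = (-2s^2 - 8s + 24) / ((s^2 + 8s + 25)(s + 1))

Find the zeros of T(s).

Set the numerator to zero: -2s^2 - 8s + 24 = 0, i.e. -2·(s^2 + 4s - 12) = 0.
Factoring: (s + 6)(s - 2) = 0.

s = -6, 2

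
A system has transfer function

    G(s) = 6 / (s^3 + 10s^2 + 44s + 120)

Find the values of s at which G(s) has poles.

s = -2 ± 4j, -6

The poles are the roots of the denominator s^3 + 10s^2 + 44s + 120 = 0.
Trying s = -6: the polynomial evaluates to 0, so (s + 6) is a factor.
Dividing out leaves s^2 + 4s + 20 = 0.
The quadratic formula then gives s = -2 ± 4j.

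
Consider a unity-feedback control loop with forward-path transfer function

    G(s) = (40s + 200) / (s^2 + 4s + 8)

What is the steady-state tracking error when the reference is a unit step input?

e_ss = 0.03846

G(s) has no poles at the origin.
This is a Type 0 system. Kp = lim_{s→0} G(s) = 200/8 = 25.
e_ss = 1/(1 + Kp) = 1/(1 + 25) = 1/26 ≈ 0.03846.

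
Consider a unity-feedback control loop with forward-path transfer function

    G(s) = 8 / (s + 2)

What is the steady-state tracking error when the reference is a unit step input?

e_ss = 0.2000

G(s) has no poles at the origin.
This is a Type 0 system. Kp = lim_{s→0} G(s) = 8/2 = 4.
e_ss = 1/(1 + Kp) = 1/(1 + 4) = 1/5 ≈ 0.2000.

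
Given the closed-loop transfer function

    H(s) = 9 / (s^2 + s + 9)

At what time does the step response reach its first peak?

t_p ≈ 1.062 s

Comparing s^2 + s + 9 to s^2 + 2ζωₙs + ωₙ²: ωₙ = 3 rad/s and ζ = 1/(2·3) ≈ 0.1667.
ζωₙ = 1/2 = 0.5, so ω_d = ωₙ√(1−ζ²) = √(ωₙ² − (ζωₙ)²) = √(9 − 0.5²) = √8.75 ≈ 2.958 rad/s.
t_p = π/ω_d = π/2.958 ≈ 1.062 s.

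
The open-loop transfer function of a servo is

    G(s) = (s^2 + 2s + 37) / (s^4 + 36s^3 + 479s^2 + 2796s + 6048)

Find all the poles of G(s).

The poles are the roots of the denominator s^4 + 36s^3 + 479s^2 + 2796s + 6048 = 0.
Trying s = -9: the polynomial evaluates to 0, so (s + 9) is a factor.
Dividing out leaves s^3 + 27s^2 + 236s + 672 = 0.
This factors further as (s + 7)(s + 12)(s + 8) = 0.

s = -9, -7, -12, -8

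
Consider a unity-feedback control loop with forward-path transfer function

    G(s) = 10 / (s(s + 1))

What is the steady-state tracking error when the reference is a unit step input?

G(s) has one pole at the origin.
This is a Type 1 system; for a step input the steady-state error is zero.

e_ss = 0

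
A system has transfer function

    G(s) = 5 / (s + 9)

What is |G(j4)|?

Substitute s = j4: numerator = 5, denominator = 9 + j4.
|G(j4)| = |5| / |9 + j4| = 5 / 9.8489 ≈ 0.5077.

|G(j4)| ≈ 0.5077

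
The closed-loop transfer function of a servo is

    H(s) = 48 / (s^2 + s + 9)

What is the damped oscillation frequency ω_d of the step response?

Comparing s^2 + s + 9 to s^2 + 2ζωₙs + ωₙ²: ωₙ = 3 rad/s and ζ = 1/(2·3) ≈ 0.1667.
ζωₙ = 1/2 = 0.5, so ω_d = ωₙ√(1−ζ²) = √(ωₙ² − (ζωₙ)²) = √(9 − 0.5²) = √8.75 ≈ 2.958 rad/s.

ω_d ≈ 2.958 rad/s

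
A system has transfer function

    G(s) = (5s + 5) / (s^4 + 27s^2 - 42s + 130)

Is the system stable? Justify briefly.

The denominator s^4 + 27s^2 - 42s + 130 factors as (s^2 - 2s + 5)(s^2 + 2s + 26), giving poles at s = 1 ± 2j, -1 ± 5j.
Since the pole(s) at s = 1 ± 2j lie in the right half-plane, the system is unstable.

unstable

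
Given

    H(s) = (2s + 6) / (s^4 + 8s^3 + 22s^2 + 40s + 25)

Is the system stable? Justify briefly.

The denominator s^4 + 8s^3 + 22s^2 + 40s + 25 factors as (s + 1)(s^2 + 2s + 5)(s + 5), giving poles at s = -1, -1 + 2j, -1 - 2j, -5.
Since all poles lie strictly in the left half-plane, the system is stable.

stable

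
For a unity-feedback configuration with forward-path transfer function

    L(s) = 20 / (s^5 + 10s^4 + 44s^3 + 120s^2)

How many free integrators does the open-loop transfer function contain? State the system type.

Factor s from the denominator: s^5 + 10s^4 + 44s^3 + 120s^2 = s^2·(s^3 + 10s^2 + 44s + 120).
There are 2 poles at the origin, so the system is Type 2.

Type 2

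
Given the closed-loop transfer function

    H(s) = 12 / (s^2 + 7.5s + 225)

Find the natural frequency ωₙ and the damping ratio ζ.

Compare the denominator to the standard form s^2 + 2ζωₙs + ωₙ².
ωₙ² = 225, so ωₙ = 15 rad/s.
2ζωₙ = 7.5, so ζ = 7.5/(2·15) = 0.25.
With ζ = 0.25 the response is underdamped.

ωₙ = 15 rad/s, ζ = 0.25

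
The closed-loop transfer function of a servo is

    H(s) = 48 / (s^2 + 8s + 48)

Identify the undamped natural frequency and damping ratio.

ωₙ ≈ 6.928 rad/s, ζ ≈ 0.5774

Compare the denominator to the standard form s^2 + 2ζωₙs + ωₙ².
ωₙ² = 48, so ωₙ = √48 ≈ 6.928 rad/s.
2ζωₙ = 8, so ζ = 8/(2·√48) ≈ 0.5774.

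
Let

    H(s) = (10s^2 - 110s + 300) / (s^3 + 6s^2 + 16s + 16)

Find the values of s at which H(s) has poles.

The poles are the roots of the denominator s^3 + 6s^2 + 16s + 16 = 0.
Trying s = -2: the polynomial evaluates to 0, so (s + 2) is a factor.
Dividing out leaves s^2 + 4s + 8 = 0.
The quadratic formula then gives s = -2 ± 2j.

s = -2 ± 2j, -2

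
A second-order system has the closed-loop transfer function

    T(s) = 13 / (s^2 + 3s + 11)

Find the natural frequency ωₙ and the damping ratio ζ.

ωₙ ≈ 3.317 rad/s, ζ ≈ 0.4523

Compare the denominator to the standard form s^2 + 2ζωₙs + ωₙ².
ωₙ² = 11, so ωₙ = √11 ≈ 3.317 rad/s.
2ζωₙ = 3, so ζ = 3/(2·√11) ≈ 0.4523.
With ζ = 0.4523 the response is underdamped.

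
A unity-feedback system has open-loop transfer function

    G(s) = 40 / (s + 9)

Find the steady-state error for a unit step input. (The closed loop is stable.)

e_ss = 0.1837

G(s) has no poles at the origin.
This is a Type 0 system. Kp = lim_{s→0} G(s) = 40/9.
e_ss = 1/(1 + Kp) = 1/(1 + 40/9) = 9/49 ≈ 0.1837.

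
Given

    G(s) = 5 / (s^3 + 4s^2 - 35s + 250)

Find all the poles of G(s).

The poles are the roots of the denominator s^3 + 4s^2 - 35s + 250 = 0.
Trying s = -10: the polynomial evaluates to 0, so (s + 10) is a factor.
Dividing out leaves s^2 - 6s + 25 = 0.
The quadratic formula then gives s = 3 ± 4j.

s = 3 + 4j, 3 - 4j, -10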